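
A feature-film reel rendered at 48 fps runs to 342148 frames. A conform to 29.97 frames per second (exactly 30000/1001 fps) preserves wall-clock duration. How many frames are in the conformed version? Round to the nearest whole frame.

Frames at target rate = 342148 × (30000/1001) / (48) = 213842500/1001 ≈ 213628.871.
Nearest whole frame: 213629.

213629 frames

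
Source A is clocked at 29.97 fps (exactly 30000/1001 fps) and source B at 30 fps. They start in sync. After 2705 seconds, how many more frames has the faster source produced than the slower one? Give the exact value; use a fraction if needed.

A emits 30000/1001 × 2705 = 81150000/1001 frames; B emits 30 × 2705 = 81150.
Difference = 81150/1001 frames (≈ 81.0689); B is ahead of A.

81150/1001 frames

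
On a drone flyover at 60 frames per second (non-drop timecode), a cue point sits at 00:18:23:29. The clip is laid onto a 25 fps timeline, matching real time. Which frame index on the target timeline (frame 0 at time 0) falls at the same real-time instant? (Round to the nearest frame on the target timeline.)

frame 27587

Source frame index: (0×3600 + 18×60 + 23) × 60 + 29 = 66209.
Real time: 66209 / (60) = 66209/60 s.
Target frame: (66209/60) × (25) = 331045/12 ≈ 27587.083 → 27587.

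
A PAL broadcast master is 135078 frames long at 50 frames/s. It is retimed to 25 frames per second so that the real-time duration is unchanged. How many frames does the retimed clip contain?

67539 frames

Target frames = source frames × (target rate / source rate) = 135078 × (25)/(50) = 135078 × 1/2 = 67539.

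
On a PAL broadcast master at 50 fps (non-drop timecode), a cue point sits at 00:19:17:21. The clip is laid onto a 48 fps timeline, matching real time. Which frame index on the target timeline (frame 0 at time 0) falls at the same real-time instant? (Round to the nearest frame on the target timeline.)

frame 55556

Source frame index: (0×3600 + 19×60 + 17) × 50 + 21 = 57871.
Real time: 57871 / (50) = 57871/50 s.
Target frame: (57871/50) × (48) = 1388904/25 ≈ 55556.160 → 55556.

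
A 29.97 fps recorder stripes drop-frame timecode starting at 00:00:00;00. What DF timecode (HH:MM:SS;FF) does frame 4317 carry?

Each 10-minute DF block holds 10 × 60 × 30 − 9 × 2 = 17982 frames. 4317 ÷ 17982 → 0 full blocks, remainder 4317.
Within the partial block the first minute is 1800 frames and each further minute 1798, so 2 further minute boundaries passed. Total skipped labels = 18 × 0 + 2 × 2 = 4.
Non-drop label index = 4317 + 4 = 4321; at 30 labels/s that is 00:02:24:01, i.e. DF 00:02:24;01.

00:02:24;01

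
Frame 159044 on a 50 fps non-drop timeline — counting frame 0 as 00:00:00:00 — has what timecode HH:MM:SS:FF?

00:53:00:44

159044 ÷ 50 = 3180 full seconds, remainder 44 frames.
3180 s = 0 h 53 min 0 s.
Timecode: 00:53:00:44.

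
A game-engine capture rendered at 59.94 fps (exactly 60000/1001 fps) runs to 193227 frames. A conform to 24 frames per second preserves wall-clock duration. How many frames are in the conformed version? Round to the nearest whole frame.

Frames at target rate = 193227 × (24) / (60000/1001) = 193420227/2500 ≈ 77368.091.
Nearest whole frame: 77368.

77368 frames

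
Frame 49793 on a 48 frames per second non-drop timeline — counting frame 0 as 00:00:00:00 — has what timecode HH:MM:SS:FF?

49793 ÷ 48 = 1037 full seconds, remainder 17 frames.
1037 s = 0 h 17 min 17 s.
Timecode: 00:17:17:17.

00:17:17:17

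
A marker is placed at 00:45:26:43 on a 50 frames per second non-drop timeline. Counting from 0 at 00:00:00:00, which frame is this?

frame 136343

Total seconds to the label: (0 × 3600 + 45 × 60 + 26) = 2726.
Frame index = 2726 × 50 + 43 = 136343.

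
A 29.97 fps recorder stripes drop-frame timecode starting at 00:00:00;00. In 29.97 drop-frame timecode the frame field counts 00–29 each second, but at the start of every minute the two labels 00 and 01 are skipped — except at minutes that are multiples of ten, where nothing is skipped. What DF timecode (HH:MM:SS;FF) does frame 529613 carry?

Each 10-minute DF block holds 10 × 60 × 30 − 9 × 2 = 17982 frames. 529613 ÷ 17982 → 29 full blocks, remainder 8135.
Within the partial block the first minute is 1800 frames and each further minute 1798, so 4 further minute boundaries passed. Total skipped labels = 18 × 29 + 2 × 4 = 530.
Non-drop label index = 529613 + 530 = 530143; at 30 labels/s that is 04:54:31:13, i.e. DF 04:54:31;13.

04:54:31;13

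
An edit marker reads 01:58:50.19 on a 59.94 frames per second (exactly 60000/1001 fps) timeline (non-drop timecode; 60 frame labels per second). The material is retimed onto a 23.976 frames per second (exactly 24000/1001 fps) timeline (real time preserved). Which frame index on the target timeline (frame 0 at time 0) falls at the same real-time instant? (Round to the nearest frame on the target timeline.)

frame 171128

Source frame index: (1×3600 + 58×60 + 50) × 60 + 19 = 427819.
Real time: 427819 / (60000/1001) = 428246819/60000 s.
Target frame: (428246819/60000) × (24000/1001) = 855638/5 ≈ 171127.600 → 171128.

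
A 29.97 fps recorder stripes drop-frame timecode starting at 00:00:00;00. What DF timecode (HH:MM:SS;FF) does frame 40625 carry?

Ten DF minutes hold 17982 frames, so frame 40625 lies in block 2 (frames 35964–53945) with 4661 frames into that block.
The block's first minute is 1800 frames and the rest 1798 each; 4661 frames reaches minute 2, so 2 × 18 + 2 × 2 = 40 labels have been skipped so far.
Adding those back, label number 40625 + 40 = 40665 at 30 labels/s is 1355 s + 15 f = 0 h 22 min 35 s frame 15, i.e. 00:22:35;15.

00:22:35;15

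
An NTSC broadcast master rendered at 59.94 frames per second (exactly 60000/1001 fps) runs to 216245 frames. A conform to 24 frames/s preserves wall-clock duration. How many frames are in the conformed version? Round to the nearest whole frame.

86584 frames

Frames at target rate = 216245 × (24) / (60000/1001) = 43292249/500 ≈ 86584.498.
Nearest whole frame: 86584.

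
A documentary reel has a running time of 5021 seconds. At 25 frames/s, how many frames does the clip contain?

Frames = 5021 × 25 = 125525.

125525 frames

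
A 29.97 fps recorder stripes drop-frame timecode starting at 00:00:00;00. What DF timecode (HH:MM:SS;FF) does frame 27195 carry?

00:15:07;13

Each 10-minute DF block holds 10 × 60 × 30 − 9 × 2 = 17982 frames. 27195 ÷ 17982 → 1 full block, remainder 9213.
Within the partial block the first minute is 1800 frames and each further minute 1798, so 5 further minute boundaries passed. Total skipped labels = 18 × 1 + 2 × 5 = 28.
Non-drop label index = 27195 + 28 = 27223; at 30 labels/s that is 00:15:07:13, i.e. DF 00:15:07;13.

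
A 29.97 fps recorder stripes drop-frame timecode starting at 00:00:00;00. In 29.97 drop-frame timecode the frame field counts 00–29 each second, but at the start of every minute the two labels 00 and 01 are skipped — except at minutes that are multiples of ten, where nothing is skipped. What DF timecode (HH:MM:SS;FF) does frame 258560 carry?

02:23:47;08

Ten DF minutes hold 17982 frames, so frame 258560 lies in block 14 (frames 251748–269729) with 6812 frames into that block.
The block's first minute is 1800 frames and the rest 1798 each; 6812 frames reaches minute 3, so 14 × 18 + 3 × 2 = 258 labels have been skipped so far.
Adding those back, label number 258560 + 258 = 258818 at 30 labels/s is 8627 s + 8 f = 2 h 23 min 47 s frame 8, i.e. 02:23:47;08.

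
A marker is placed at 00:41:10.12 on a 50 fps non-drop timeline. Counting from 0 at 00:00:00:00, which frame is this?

123512

Total seconds to the label: (0 × 3600 + 41 × 60 + 10) = 2470.
Frame index = 2470 × 50 + 12 = 123512.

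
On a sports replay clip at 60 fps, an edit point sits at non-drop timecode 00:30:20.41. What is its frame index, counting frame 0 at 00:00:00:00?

Total seconds to the label: (0 × 3600 + 30 × 60 + 20) = 1820.
Frame index = 1820 × 60 + 41 = 109241.

109241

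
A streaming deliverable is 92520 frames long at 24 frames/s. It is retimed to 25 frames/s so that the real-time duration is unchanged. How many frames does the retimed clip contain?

Target frames = source frames × (target rate / source rate) = 92520 × (25)/(24) = 92520 × 25/24 = 96375.

96375 frames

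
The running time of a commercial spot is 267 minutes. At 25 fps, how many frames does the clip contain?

400500 frames

267 min = 16020 s.
Frames = 16020 × 25 = 400500.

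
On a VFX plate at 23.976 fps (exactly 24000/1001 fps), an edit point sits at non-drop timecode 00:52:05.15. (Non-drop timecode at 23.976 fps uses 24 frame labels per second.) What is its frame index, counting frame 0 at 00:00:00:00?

Total seconds to the label: (0 × 3600 + 52 × 60 + 5) = 3125.
Frame index = 3125 × 24 + 15 = 75015.

75015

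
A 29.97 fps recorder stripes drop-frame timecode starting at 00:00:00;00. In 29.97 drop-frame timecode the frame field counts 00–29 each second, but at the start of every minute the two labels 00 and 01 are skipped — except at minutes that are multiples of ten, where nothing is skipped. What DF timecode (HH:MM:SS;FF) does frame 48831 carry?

00:27:09;11

Each 10-minute DF block holds 10 × 60 × 30 − 9 × 2 = 17982 frames. 48831 ÷ 17982 → 2 full blocks, remainder 12867.
Within the partial block the first minute is 1800 frames and each further minute 1798, so 7 further minute boundaries passed. Total skipped labels = 18 × 2 + 2 × 7 = 50.
Non-drop label index = 48831 + 50 = 48881; at 30 labels/s that is 00:27:09:11, i.e. DF 00:27:09;11.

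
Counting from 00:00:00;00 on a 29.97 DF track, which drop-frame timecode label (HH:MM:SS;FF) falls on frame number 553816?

05:07:59;00

Each 10-minute DF block holds 10 × 60 × 30 − 9 × 2 = 17982 frames. 553816 ÷ 17982 → 30 full blocks, remainder 14356.
Within the partial block the first minute is 1800 frames and each further minute 1798, so 7 further minute boundaries passed. Total skipped labels = 18 × 30 + 2 × 7 = 554.
Non-drop label index = 553816 + 554 = 554370; at 30 labels/s that is 05:07:59:00, i.e. DF 05:07:59;00.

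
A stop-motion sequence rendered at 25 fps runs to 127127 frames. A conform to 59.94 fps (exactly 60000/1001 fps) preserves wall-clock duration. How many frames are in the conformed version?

Target frames = source frames × (target rate / source rate) = 127127 × (60000/1001)/(25) = 127127 × 2400/1001 = 304800.

304800 frames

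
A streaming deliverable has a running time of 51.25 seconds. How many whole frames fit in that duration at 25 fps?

1281 frames

Frames = 51.25 × 25 = 5125/4 ≈ 1281.2500.
Complete frames: 1281.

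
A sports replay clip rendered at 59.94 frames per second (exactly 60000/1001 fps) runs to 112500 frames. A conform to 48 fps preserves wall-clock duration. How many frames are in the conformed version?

90090 frames

Target frames = source frames × (target rate / source rate) = 112500 × (48)/(60000/1001) = 112500 × 1001/1250 = 90090.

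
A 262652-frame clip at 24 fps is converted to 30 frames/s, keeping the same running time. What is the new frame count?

Target frames = source frames × (target rate / source rate) = 262652 × (30)/(24) = 262652 × 5/4 = 328315.

328315 frames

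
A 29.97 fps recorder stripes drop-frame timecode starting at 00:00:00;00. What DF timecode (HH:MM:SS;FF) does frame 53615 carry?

Each 10-minute DF block holds 10 × 60 × 30 − 9 × 2 = 17982 frames. 53615 ÷ 17982 → 2 full blocks, remainder 17651.
Within the partial block the first minute is 1800 frames and each further minute 1798, so 9 further minute boundaries passed. Total skipped labels = 18 × 2 + 2 × 9 = 54.
Non-drop label index = 53615 + 54 = 53669; at 30 labels/s that is 00:29:48:29, i.e. DF 00:29:48;29.

00:29:48;29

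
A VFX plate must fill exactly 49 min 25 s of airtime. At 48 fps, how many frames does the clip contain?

142320 frames

49 min 25 s = 2965 s.
Frames = 2965 × 48 = 142320.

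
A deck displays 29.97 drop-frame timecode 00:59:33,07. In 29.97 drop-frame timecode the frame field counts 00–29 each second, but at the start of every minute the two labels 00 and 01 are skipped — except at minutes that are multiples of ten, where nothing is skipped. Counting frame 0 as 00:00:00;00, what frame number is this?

Complete 10-minute blocks: 5, each 17982 frames → 89910.
Remaining 9 whole minutes in the current block: 1800 + 8 × 1798 = 16184 frames.
Within the current minute: 33 × 30 + 7 − 2 = 995 (labels ;00/;01 skipped at this minute). Total = 89910 + 16184 + 995 = 107089.

107089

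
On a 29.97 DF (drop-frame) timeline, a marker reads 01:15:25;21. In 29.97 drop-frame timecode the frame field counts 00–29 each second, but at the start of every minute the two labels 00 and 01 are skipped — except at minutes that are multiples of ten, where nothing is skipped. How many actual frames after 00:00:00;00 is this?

135635

As if non-drop at 30 labels/s: (1 × 3600 + 15 × 60 + 25) × 30 + 21 = 135771.
Minute boundaries passed: 75; those not divisible by 10: 75 − 7 = 68; dropped labels = 2 × 68 = 136.
Actual frame index = 135771 − 136 = 135635.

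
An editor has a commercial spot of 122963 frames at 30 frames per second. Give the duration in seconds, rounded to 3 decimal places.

Running time = 122963 × 1/30 = 122963/30 s ≈ 4098.767 s.

4098.767 seconds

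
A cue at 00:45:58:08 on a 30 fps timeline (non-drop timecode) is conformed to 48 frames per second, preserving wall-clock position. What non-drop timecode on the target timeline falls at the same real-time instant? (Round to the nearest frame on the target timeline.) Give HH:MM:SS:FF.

Source frame index: (0×3600 + 45×60 + 58) × 30 + 8 = 82748.
Real time: 82748 / (30) = 41374/15 s.
Target frame: (41374/15) × (48) = 661984/5 ≈ 132396.800 → 132397.
At 48 labels/s: frame 132397 → 00:45:58:13.

00:45:58:13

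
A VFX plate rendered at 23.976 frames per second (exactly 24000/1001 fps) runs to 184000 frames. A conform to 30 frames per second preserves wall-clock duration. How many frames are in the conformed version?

230230 frames

Target frames = source frames × (target rate / source rate) = 184000 × (30)/(24000/1001) = 184000 × 1001/800 = 230230.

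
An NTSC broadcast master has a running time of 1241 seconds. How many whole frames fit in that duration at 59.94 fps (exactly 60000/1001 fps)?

74385 frames

Frames = 1241 × 60000/1001 = 74460000/1001 ≈ 74385.6144.
Complete frames: 74385.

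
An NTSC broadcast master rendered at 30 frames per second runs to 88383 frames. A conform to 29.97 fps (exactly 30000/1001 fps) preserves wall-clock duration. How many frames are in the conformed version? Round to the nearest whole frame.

Frames at target rate = 88383 × (30000/1001) / (30) = 88383000/1001 ≈ 88294.705.
Nearest whole frame: 88295.

88295 frames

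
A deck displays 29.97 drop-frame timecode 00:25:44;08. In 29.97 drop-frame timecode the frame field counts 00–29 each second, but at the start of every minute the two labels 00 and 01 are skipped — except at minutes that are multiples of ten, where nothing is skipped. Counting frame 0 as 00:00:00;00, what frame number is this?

Complete 10-minute blocks: 2, each 17982 frames → 35964.
Remaining 5 whole minutes in the current block: 1800 + 4 × 1798 = 8992 frames.
Within the current minute: 44 × 30 + 8 − 2 = 1326 (labels ;00/;01 skipped at this minute). Total = 35964 + 8992 + 1326 = 46282.

46282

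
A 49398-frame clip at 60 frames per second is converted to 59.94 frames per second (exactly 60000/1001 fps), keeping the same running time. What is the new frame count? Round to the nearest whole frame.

49349 frames

Frames at target rate = 49398 × (60000/1001) / (60) = 49398000/1001 ≈ 49348.651.
Nearest whole frame: 49349.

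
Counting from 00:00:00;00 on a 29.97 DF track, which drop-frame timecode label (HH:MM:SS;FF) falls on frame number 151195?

01:24:04;27

Each 10-minute DF block holds 10 × 60 × 30 − 9 × 2 = 17982 frames. 151195 ÷ 17982 → 8 full blocks, remainder 7339.
Within the partial block the first minute is 1800 frames and each further minute 1798, so 4 further minute boundaries passed. Total skipped labels = 18 × 8 + 2 × 4 = 152.
Non-drop label index = 151195 + 152 = 151347; at 30 labels/s that is 01:24:04:27, i.e. DF 01:24:04;27.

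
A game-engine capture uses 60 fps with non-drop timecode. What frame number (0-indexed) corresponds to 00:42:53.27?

Total seconds to the label: (0 × 3600 + 42 × 60 + 53) = 2573.
Frame index = 2573 × 60 + 27 = 154407.

154407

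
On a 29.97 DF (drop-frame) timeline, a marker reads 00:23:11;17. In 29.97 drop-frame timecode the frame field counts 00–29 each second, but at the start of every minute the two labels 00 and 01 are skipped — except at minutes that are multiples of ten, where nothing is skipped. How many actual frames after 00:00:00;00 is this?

As if non-drop at 30 labels/s: (0 × 3600 + 23 × 60 + 11) × 30 + 17 = 41747.
Minute boundaries passed: 23; those not divisible by 10: 23 − 2 = 21; dropped labels = 2 × 21 = 42.
Actual frame index = 41747 − 42 = 41705.

41705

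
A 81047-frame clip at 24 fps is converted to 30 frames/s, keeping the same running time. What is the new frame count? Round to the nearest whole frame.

101309 frames

Frames at target rate = 81047 × (30) / (24) = 405235/4 ≈ 101308.750.
Nearest whole frame: 101309.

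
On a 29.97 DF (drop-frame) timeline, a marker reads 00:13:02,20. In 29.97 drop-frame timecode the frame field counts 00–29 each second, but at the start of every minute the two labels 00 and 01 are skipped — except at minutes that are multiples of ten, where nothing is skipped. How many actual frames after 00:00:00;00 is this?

23456

Complete 10-minute blocks: 1, each 17982 frames → 17982.
Remaining 3 whole minutes in the current block: 1800 + 2 × 1798 = 5396 frames.
Within the current minute: 2 × 30 + 20 − 2 = 78 (labels ;00/;01 skipped at this minute). Total = 17982 + 5396 + 78 = 23456.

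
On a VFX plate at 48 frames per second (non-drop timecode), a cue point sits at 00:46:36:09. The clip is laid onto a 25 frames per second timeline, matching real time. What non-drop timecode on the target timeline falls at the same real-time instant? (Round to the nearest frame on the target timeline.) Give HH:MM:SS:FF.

Source frame index: (0×3600 + 46×60 + 36) × 48 + 9 = 134217.
Real time: 134217 / (48) = 44739/16 s.
Target frame: (44739/16) × (25) = 1118475/16 ≈ 69904.688 → 69905.
At 25 labels/s: frame 69905 → 00:46:36:05.

00:46:36:05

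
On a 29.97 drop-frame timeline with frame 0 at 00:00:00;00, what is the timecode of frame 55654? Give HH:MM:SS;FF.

00:30:56;28

Each 10-minute DF block holds 10 × 60 × 30 − 9 × 2 = 17982 frames. 55654 ÷ 17982 → 3 full blocks, remainder 1708.
Within the partial block the first minute is 1800 frames and each further minute 1798, so 0 further minute boundaries passed. Total skipped labels = 18 × 3 + 2 × 0 = 54.
Non-drop label index = 55654 + 54 = 55708; at 30 labels/s that is 00:30:56:28, i.e. DF 00:30:56;28.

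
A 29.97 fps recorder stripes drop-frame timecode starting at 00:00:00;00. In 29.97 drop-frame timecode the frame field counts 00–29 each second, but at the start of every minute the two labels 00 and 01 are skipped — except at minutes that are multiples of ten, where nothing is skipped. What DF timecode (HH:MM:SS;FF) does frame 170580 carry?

01:34:51;20

Ten DF minutes hold 17982 frames, so frame 170580 lies in block 9 (frames 161838–179819) with 8742 frames into that block.
The block's first minute is 1800 frames and the rest 1798 each; 8742 frames reaches minute 4, so 9 × 18 + 4 × 2 = 170 labels have been skipped so far.
Adding those back, label number 170580 + 170 = 170750 at 30 labels/s is 5691 s + 20 f = 1 h 34 min 51 s frame 20, i.e. 01:34:51;20.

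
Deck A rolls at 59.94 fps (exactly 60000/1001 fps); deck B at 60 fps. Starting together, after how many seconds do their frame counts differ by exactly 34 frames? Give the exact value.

The gap grows by |60 − 60000/1001| = 60/1001 frames per second.
Time for a 34-frame gap: 34 ÷ (60/1001) = 17017/30 s.

17017/30 seconds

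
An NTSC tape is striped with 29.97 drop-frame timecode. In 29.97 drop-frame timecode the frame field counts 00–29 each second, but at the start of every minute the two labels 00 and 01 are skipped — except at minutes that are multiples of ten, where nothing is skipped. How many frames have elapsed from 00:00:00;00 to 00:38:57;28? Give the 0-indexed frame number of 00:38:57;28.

70068

Complete 10-minute blocks: 3, each 17982 frames → 53946.
Remaining 8 whole minutes in the current block: 1800 + 7 × 1798 = 14386 frames.
Within the current minute: 57 × 30 + 28 − 2 = 1736 (labels ;00/;01 skipped at this minute). Total = 53946 + 14386 + 1736 = 70068.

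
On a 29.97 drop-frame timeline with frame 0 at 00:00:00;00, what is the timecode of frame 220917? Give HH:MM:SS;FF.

02:02:51;07

Each 10-minute DF block holds 10 × 60 × 30 − 9 × 2 = 17982 frames. 220917 ÷ 17982 → 12 full blocks, remainder 5133.
Within the partial block the first minute is 1800 frames and each further minute 1798, so 2 further minute boundaries passed. Total skipped labels = 18 × 12 + 2 × 2 = 220.
Non-drop label index = 220917 + 220 = 221137; at 30 labels/s that is 02:02:51:07, i.e. DF 02:02:51;07.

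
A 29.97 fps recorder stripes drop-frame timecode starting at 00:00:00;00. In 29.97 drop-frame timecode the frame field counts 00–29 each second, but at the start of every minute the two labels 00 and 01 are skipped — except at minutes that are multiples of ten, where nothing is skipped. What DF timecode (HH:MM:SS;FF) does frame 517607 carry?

04:47:50;25

Ten DF minutes hold 17982 frames, so frame 517607 lies in block 28 (frames 503496–521477) with 14111 frames into that block.
The block's first minute is 1800 frames and the rest 1798 each; 14111 frames reaches minute 7, so 28 × 18 + 7 × 2 = 518 labels have been skipped so far.
Adding those back, label number 517607 + 518 = 518125 at 30 labels/s is 17270 s + 25 f = 4 h 47 min 50 s frame 25, i.e. 04:47:50;25.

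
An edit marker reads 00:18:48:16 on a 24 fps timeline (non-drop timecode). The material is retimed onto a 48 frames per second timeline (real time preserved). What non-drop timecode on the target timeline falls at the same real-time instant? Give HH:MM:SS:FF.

Source frame index: (0×3600 + 18×60 + 48) × 24 + 16 = 27088.
Real time: 27088 / (24) = 3386/3 s.
Target frame: (3386/3) × (48) = 54176.
At 48 labels/s: frame 54176 → 00:18:48:32.

00:18:48:32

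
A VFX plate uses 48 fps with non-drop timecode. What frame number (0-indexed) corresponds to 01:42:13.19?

294403

Total seconds to the label: (1 × 3600 + 42 × 60 + 13) = 6133.
Frame index = 6133 × 48 + 19 = 294403.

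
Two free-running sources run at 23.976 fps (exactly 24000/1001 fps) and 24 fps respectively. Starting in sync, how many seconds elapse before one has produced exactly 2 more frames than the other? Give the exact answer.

The gap grows by |24 − 24000/1001| = 24/1001 frames per second.
Time for a 2-frame gap: 2 ÷ (24/1001) = 1001/12 s.

1001/12 seconds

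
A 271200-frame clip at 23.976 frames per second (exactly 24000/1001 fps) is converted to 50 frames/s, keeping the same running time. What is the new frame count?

Target frames = source frames × (target rate / source rate) = 271200 × (50)/(24000/1001) = 271200 × 1001/480 = 565565.

565565 frames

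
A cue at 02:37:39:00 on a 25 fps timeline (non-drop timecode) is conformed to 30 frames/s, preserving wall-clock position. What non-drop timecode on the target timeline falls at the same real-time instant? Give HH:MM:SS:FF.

02:37:39:00

Source frame index: (2×3600 + 37×60 + 39) × 25 + 0 = 236475.
Real time: 236475 / (25) = 9459 s.
Target frame: (9459) × (30) = 283770.
At 30 labels/s: frame 283770 → 02:37:39:00.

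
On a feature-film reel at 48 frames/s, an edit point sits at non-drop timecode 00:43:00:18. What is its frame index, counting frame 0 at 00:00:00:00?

123858

Total seconds to the label: (0 × 3600 + 43 × 60 + 0) = 2580.
Frame index = 2580 × 48 + 18 = 123858.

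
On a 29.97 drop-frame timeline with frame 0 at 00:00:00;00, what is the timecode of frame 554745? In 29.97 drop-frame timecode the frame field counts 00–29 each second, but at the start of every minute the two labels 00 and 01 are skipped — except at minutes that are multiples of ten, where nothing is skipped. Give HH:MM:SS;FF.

05:08:30;01

Ten DF minutes hold 17982 frames, so frame 554745 lies in block 30 (frames 539460–557441) with 15285 frames into that block.
The block's first minute is 1800 frames and the rest 1798 each; 15285 frames reaches minute 8, so 30 × 18 + 8 × 2 = 556 labels have been skipped so far.
Adding those back, label number 554745 + 556 = 555301 at 30 labels/s is 18510 s + 1 f = 5 h 8 min 30 s frame 1, i.e. 05:08:30;01.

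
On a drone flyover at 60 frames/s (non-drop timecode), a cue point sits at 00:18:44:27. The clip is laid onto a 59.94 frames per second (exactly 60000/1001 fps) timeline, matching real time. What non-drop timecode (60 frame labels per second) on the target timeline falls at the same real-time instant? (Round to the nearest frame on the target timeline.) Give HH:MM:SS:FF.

Source frame index: (0×3600 + 18×60 + 44) × 60 + 27 = 67467.
Real time: 67467 / (60) = 22489/20 s.
Target frame: (22489/20) × (60000/1001) = 67467000/1001 ≈ 67399.600 → 67400.
At 60 labels/s: frame 67400 → 00:18:43:20.

00:18:43:20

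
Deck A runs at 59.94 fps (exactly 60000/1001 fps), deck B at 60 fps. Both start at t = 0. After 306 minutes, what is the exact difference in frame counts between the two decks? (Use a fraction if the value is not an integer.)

1101600/1001 frames

306 min = 18360 s.
A emits 60000/1001 × 18360 = 1101600000/1001 frames; B emits 60 × 18360 = 1101600.
Difference = 1101600/1001 frames (≈ 1100.4995); B is ahead of A.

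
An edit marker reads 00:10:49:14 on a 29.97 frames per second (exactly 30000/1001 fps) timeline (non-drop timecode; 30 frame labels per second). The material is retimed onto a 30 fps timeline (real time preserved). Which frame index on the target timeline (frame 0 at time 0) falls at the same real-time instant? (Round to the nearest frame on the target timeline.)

frame 19503

Source frame index: (0×3600 + 10×60 + 49) × 30 + 14 = 19484.
Real time: 19484 / (30000/1001) = 4875871/7500 s.
Target frame: (4875871/7500) × (30) = 4875871/250 ≈ 19503.484 → 19503.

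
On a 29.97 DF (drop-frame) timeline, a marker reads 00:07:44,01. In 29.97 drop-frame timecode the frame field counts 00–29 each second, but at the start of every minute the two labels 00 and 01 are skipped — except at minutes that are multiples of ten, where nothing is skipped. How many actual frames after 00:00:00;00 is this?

As if non-drop at 30 labels/s: (0 × 3600 + 7 × 60 + 44) × 30 + 1 = 13921.
Minute boundaries passed: 7; those not divisible by 10: 7 − 0 = 7; dropped labels = 2 × 7 = 14.
Actual frame index = 13921 − 14 = 13907.

13907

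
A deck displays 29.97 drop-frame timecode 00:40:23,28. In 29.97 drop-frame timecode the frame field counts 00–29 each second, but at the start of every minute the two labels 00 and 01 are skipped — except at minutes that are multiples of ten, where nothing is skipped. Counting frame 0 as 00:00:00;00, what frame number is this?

72646

Complete 10-minute blocks: 4, each 17982 frames → 71928.
Remaining 0 whole minutes in the current block: 0 frames.
Within the current minute: 23 × 30 + 28 = 718. Total = 71928 + 0 + 718 = 72646.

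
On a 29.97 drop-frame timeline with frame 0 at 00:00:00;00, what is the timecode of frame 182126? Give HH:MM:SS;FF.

01:41:16;28

Each 10-minute DF block holds 10 × 60 × 30 − 9 × 2 = 17982 frames. 182126 ÷ 17982 → 10 full blocks, remainder 2306.
Within the partial block the first minute is 1800 frames and each further minute 1798, so 1 further minute boundary passed. Total skipped labels = 18 × 10 + 2 × 1 = 182.
Non-drop label index = 182126 + 182 = 182308; at 30 labels/s that is 01:41:16:28, i.e. DF 01:41:16;28.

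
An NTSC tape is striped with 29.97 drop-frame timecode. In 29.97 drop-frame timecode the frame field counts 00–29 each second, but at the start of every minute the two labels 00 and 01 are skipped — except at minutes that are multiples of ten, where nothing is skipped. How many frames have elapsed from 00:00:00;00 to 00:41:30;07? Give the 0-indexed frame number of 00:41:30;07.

74633

Complete 10-minute blocks: 4, each 17982 frames → 71928.
Remaining 1 whole minute in the current block: 1800 + 0 × 1798 = 1800 frames.
Within the current minute: 30 × 30 + 7 − 2 = 905 (labels ;00/;01 skipped at this minute). Total = 71928 + 1800 + 905 = 74633.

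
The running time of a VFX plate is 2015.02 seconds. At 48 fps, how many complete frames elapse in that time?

Frames = 2015.02 × 48 = 2418024/25 ≈ 96720.9600.
Complete frames: 96720.

96720 frames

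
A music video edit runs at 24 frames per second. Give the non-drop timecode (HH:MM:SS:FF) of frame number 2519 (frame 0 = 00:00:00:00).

00:01:44:23

2519 ÷ 24 = 104 full seconds, remainder 23 frames.
104 s = 0 h 1 min 44 s.
Timecode: 00:01:44:23.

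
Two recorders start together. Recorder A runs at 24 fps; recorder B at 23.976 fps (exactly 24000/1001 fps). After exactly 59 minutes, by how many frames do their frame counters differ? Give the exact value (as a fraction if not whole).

59 min = 3540 s.
A emits 24 × 3540 = 84960 frames; B emits 24000/1001 × 3540 = 84960000/1001.
Difference = 84960/1001 frames (≈ 84.8751); B is behind A.

84960/1001 frames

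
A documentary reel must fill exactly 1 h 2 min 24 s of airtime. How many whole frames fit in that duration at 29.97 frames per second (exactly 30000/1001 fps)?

1 h 2 min 24 s = 3744 s.
Frames = 3744 × 30000/1001 = 8640000/77 ≈ 112207.7922.
Complete frames: 112207.

112207 frames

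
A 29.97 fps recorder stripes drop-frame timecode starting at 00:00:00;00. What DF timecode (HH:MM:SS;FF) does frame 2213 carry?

00:01:13;25

Ten DF minutes hold 17982 frames, so frame 2213 lies in block 0 (frames 0–17981) with 2213 frames into that block.
The block's first minute is 1800 frames and the rest 1798 each; 2213 frames reaches minute 1, so 0 × 18 + 1 × 2 = 2 labels have been skipped so far.
Adding those back, label number 2213 + 2 = 2215 at 30 labels/s is 73 s + 25 f = 0 h 1 min 13 s frame 25, i.e. 00:01:13;25.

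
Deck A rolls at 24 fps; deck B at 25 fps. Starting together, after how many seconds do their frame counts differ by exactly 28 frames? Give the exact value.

The gap grows by |25 − 24| = 1 frame per second.
Time for a 28-frame gap: 28 ÷ (1) = 28 s.

28 seconds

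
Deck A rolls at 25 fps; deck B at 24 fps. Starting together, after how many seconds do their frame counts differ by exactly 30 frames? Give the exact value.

30 seconds

The gap grows by |24 − 25| = 1 frame per second.
Time for a 30-frame gap: 30 ÷ (1) = 30 s.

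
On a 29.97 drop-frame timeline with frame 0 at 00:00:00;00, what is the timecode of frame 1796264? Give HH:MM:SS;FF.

Ten DF minutes hold 17982 frames, so frame 1796264 lies in block 99 (frames 1780218–1798199) with 16046 frames into that block.
The block's first minute is 1800 frames and the rest 1798 each; 16046 frames reaches minute 8, so 99 × 18 + 8 × 2 = 1798 labels have been skipped so far.
Adding those back, label number 1796264 + 1798 = 1798062 at 30 labels/s is 59935 s + 12 f = 16 h 38 min 55 s frame 12, i.e. 16:38:55;12.

16:38:55;12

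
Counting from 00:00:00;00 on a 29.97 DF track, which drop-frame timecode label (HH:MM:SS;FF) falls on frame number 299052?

Each 10-minute DF block holds 10 × 60 × 30 − 9 × 2 = 17982 frames. 299052 ÷ 17982 → 16 full blocks, remainder 11340.
Within the partial block the first minute is 1800 frames and each further minute 1798, so 6 further minute boundaries passed. Total skipped labels = 18 × 16 + 2 × 6 = 300.
Non-drop label index = 299052 + 300 = 299352; at 30 labels/s that is 02:46:18:12, i.e. DF 02:46:18;12.

02:46:18;12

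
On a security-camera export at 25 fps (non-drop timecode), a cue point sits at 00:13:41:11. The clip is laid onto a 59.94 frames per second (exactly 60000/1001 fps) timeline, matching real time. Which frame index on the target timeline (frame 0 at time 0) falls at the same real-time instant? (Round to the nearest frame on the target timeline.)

frame 49237

Source frame index: (0×3600 + 13×60 + 41) × 25 + 11 = 20536.
Real time: 20536 / (25) = 20536/25 s.
Target frame: (20536/25) × (60000/1001) = 49286400/1001 ≈ 49237.163 → 49237.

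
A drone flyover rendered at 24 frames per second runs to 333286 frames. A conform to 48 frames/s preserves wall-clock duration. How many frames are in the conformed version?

Target frames = source frames × (target rate / source rate) = 333286 × (48)/(24) = 333286 × 2 = 666572.

666572 frames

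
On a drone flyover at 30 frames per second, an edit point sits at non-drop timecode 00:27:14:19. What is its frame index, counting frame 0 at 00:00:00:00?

Total seconds to the label: (0 × 3600 + 27 × 60 + 14) = 1634.
Frame index = 1634 × 30 + 19 = 49039.

frame 49039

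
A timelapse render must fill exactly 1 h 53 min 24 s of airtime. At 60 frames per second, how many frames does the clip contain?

408240 frames

1 h 53 min 24 s = 6804 s.
Frames = 6804 × 60 = 408240.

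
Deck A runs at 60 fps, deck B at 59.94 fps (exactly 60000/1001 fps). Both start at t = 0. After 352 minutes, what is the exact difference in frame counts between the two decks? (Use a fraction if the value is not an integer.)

115200/91 frames

352 min = 21120 s.
A emits 60 × 21120 = 1267200 frames; B emits 60000/1001 × 21120 = 115200000/91.
Difference = 115200/91 frames (≈ 1265.9341); B is behind A.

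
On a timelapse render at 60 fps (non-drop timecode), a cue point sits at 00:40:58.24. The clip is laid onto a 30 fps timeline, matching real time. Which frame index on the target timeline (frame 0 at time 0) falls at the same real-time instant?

Source frame index: (0×3600 + 40×60 + 58) × 60 + 24 = 147504.
Real time: 147504 / (60) = 12292/5 s.
Target frame: (12292/5) × (30) = 73752.

frame 73752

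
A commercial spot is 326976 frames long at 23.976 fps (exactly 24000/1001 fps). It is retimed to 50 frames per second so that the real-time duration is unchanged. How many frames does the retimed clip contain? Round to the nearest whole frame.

681881 frames

Frames at target rate = 326976 × (50) / (24000/1001) = 3409406/5 ≈ 681881.200.
Nearest whole frame: 681881.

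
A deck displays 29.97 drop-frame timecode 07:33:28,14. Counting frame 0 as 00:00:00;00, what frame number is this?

815438

As if non-drop at 30 labels/s: (7 × 3600 + 33 × 60 + 28) × 30 + 14 = 816254.
Minute boundaries passed: 453; those not divisible by 10: 453 − 45 = 408; dropped labels = 2 × 408 = 816.
Actual frame index = 816254 − 816 = 815438.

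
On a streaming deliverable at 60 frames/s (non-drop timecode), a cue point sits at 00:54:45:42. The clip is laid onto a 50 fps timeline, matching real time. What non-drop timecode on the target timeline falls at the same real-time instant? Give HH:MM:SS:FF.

Source frame index: (0×3600 + 54×60 + 45) × 60 + 42 = 197142.
Real time: 197142 / (60) = 32857/10 s.
Target frame: (32857/10) × (50) = 164285.
At 50 labels/s: frame 164285 → 00:54:45:35.

00:54:45:35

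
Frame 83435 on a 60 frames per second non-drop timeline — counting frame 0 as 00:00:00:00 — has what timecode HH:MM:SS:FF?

00:23:10:35

83435 ÷ 60 = 1390 full seconds, remainder 35 frames.
1390 s = 0 h 23 min 10 s.
Timecode: 00:23:10:35.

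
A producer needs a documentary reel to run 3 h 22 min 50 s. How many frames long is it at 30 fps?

3 h 22 min 50 s = 12170 s.
Frames = 12170 × 30 = 365100.

365100 frames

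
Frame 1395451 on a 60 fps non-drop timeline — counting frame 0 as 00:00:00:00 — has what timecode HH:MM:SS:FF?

1395451 ÷ 60 = 23257 full seconds, remainder 31 frames.
23257 s = 6 h 27 min 37 s.
Timecode: 06:27:37:31.

06:27:37:31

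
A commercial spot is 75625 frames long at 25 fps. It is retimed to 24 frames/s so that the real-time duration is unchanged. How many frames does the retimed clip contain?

72600 frames

Target frames = source frames × (target rate / source rate) = 75625 × (24)/(25) = 75625 × 24/25 = 72600.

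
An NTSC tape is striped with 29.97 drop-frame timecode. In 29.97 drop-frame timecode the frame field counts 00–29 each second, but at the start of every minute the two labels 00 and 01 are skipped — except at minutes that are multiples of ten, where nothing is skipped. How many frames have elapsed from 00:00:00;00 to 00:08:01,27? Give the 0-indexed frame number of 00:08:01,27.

As if non-drop at 30 labels/s: (0 × 3600 + 8 × 60 + 1) × 30 + 27 = 14457.
Minute boundaries passed: 8; those not divisible by 10: 8 − 0 = 8; dropped labels = 2 × 8 = 16.
Actual frame index = 14457 − 16 = 14441.

14441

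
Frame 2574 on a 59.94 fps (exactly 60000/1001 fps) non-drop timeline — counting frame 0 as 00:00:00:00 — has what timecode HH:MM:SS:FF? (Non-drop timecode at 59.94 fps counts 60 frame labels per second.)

2574 ÷ 60 = 42 full seconds, remainder 54 frames.
42 s = 0 h 0 min 42 s.
Timecode: 00:00:42:54.

00:00:42:54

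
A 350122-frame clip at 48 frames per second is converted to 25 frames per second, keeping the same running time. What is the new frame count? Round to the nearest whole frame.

182355 frames

Frames at target rate = 350122 × (25) / (48) = 4376525/24 ≈ 182355.208.
Nearest whole frame: 182355.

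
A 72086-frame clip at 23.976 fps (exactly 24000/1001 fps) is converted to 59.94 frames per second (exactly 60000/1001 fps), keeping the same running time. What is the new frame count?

Target frames = source frames × (target rate / source rate) = 72086 × (60000/1001)/(24000/1001) = 72086 × 5/2 = 180215.

180215 frames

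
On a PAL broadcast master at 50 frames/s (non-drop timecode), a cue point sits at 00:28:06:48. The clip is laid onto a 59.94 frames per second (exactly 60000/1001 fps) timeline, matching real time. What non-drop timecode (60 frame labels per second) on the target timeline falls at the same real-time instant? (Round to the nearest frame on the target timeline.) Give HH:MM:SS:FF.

Source frame index: (0×3600 + 28×60 + 6) × 50 + 48 = 84348.
Real time: 84348 / (50) = 42174/25 s.
Target frame: (42174/25) × (60000/1001) = 9201600/91 ≈ 101116.484 → 101116.
At 60 labels/s: frame 101116 → 00:28:05:16.

00:28:05:16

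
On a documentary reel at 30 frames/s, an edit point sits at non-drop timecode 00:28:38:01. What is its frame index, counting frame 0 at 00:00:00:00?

Total seconds to the label: (0 × 3600 + 28 × 60 + 38) = 1718.
Frame index = 1718 × 30 + 1 = 51541.

51541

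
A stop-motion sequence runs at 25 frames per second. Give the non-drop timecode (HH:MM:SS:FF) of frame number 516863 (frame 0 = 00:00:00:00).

516863 ÷ 25 = 20674 full seconds, remainder 13 frames.
20674 s = 5 h 44 min 34 s.
Timecode: 05:44:34:13.

05:44:34:13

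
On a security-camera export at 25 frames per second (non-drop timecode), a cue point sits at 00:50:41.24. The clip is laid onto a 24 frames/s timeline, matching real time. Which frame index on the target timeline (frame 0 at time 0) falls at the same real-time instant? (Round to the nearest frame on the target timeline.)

Source frame index: (0×3600 + 50×60 + 41) × 25 + 24 = 76049.
Real time: 76049 / (25) = 76049/25 s.
Target frame: (76049/25) × (24) = 1825176/25 ≈ 73007.040 → 73007.

frame 73007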